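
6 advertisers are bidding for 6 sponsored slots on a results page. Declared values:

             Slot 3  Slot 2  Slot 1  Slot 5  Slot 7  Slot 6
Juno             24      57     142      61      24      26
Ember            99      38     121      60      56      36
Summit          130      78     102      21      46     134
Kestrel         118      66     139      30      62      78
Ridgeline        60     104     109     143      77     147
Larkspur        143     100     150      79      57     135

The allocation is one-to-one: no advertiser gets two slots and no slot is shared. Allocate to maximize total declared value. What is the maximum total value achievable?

Optimal: Juno→Slot 1 ($142), Ember→Slot 7 ($56), Summit→Slot 6 ($134), Kestrel→Slot 3 ($118), Ridgeline→Slot 5 ($143), Larkspur→Slot 2 ($100) — total 142+56+134+118+143+100 = $693.
Column-greedy (each slot in turn goes to its best remaining advertiser) gives $645, worse by 48.
Swapping Larkspur↔Summit (Larkspur→Slot 6 $135, Summit→Slot 2 $78) loses 21.

Maximum total: $693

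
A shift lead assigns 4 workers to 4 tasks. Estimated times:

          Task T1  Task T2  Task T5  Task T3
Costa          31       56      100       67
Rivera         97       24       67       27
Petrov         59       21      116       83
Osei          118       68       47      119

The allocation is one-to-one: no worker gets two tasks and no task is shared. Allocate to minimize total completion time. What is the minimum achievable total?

Minimum total: 126 min

Optimal: Costa→Task T1 (31 min), Rivera→Task T3 (27 min), Petrov→Task T2 (21 min), Osei→Task T5 (47 min) — total 31+27+21+47 = 126 min.
Row-greedy (each worker in turn takes its cheapest remaining task) gives 185 min, worse by 59.
Next-best assignment: Costa→Task T1, Rivera→Task T2, Petrov→Task T3, Osei→Task T5 = 185 min.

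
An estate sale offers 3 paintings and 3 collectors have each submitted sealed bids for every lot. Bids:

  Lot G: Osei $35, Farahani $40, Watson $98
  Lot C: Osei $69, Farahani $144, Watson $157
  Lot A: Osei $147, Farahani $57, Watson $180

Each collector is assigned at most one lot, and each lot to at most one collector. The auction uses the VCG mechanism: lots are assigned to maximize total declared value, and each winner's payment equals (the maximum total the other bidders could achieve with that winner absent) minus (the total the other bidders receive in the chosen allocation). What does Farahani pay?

Farahani pays $59.

Efficient allocation: Osei→Lot A ($147), Farahani→Lot C ($144), Watson→Lot G ($98); total welfare W = $389.
Farahani receives Lot C at value $144, so the others get W − 144 = $245.
Without Farahani: best allocation of the remaining 2 bidders over all 3 lots is Osei→Lot A ($147), Watson→Lot C ($157), total $304.
VCG payment = (others' best without Farahani) − (others' welfare with Farahani) = 304 − 245 = $59.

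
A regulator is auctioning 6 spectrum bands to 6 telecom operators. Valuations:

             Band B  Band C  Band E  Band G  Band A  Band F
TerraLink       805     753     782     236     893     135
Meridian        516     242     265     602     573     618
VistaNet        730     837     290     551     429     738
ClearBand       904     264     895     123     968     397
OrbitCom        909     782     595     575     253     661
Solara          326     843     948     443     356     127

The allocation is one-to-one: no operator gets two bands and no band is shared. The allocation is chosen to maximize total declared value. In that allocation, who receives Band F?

This is a one-to-one assignment (maximum-weight bipartite matching).
Optimal: TerraLink→Band C ($753M), Meridian→Band G ($602M), VistaNet→Band F ($738M), ClearBand→Band A ($968M), OrbitCom→Band B ($909M), Solara→Band E ($948M) — total 753+602+738+968+909+948 = $4918M.
VistaNet's own top band is Band C ($837M), but forcing VistaNet→Band C and reassigning the rest optimally gives only $4845M — worse by 73.

VistaNet receives Band F.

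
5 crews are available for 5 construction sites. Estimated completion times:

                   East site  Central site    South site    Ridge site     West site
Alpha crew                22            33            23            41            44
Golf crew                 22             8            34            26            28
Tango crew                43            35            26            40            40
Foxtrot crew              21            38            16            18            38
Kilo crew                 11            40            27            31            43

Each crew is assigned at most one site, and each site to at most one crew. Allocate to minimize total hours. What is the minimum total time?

Minimum total: 100 hours

Optimal: Alpha crew→South site (23 hours), Golf crew→Central site (8 hours), Tango crew→West site (40 hours), Foxtrot crew→Ridge site (18 hours), Kilo crew→East site (11 hours) — total 23+8+40+18+11 = 100 hours.
Min-entry greedy (repeatedly take the single cheapest remaining cell) gives 119 hours, worse by 19.
Next-best assignment: Alpha crew→West site, Golf crew→Central site, Tango crew→South site, Foxtrot crew→Ridge site, Kilo crew→East site = 107 hours.
Swapping Kilo crew↔Alpha crew (Kilo crew→South site 27 hours, Alpha crew→East site 22 hours) adds 15.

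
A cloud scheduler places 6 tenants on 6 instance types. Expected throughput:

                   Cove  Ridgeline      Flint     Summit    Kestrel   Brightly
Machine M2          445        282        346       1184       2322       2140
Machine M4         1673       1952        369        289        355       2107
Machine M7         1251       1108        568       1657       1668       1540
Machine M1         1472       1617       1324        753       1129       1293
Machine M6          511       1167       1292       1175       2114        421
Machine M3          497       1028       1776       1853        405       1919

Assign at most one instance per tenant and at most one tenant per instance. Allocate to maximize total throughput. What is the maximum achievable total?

Maximum total: 11111 ops/s

This is a one-to-one assignment (maximum-weight bipartite matching).
Optimal: Cove→Machine M1 (1472 ops/s), Ridgeline→Machine M4 (1952 ops/s), Flint→Machine M3 (1776 ops/s), Summit→Machine M7 (1657 ops/s), Kestrel→Machine M6 (2114 ops/s), Brightly→Machine M2 (2140 ops/s) — total 1472+1952+1776+1657+2114+2140 = 11111 ops/s.
Column-greedy (each instance in turn goes to its best remaining tenant) gives 9492 ops/s, worse by 1619.
Swapping Flint↔Summit (Flint→Machine M7 568 ops/s, Summit→Machine M3 1853 ops/s) loses 1012.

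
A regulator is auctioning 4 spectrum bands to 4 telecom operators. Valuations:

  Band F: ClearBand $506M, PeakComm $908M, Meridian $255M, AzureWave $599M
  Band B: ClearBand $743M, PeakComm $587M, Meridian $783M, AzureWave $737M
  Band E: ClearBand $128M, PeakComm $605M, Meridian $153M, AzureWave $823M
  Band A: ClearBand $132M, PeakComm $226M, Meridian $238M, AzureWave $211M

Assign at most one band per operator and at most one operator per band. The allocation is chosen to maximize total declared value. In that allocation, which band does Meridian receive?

Optimal: ClearBand→Band B ($743M), PeakComm→Band F ($908M), Meridian→Band A ($238M), AzureWave→Band E ($823M) — total 743+908+238+823 = $2712M.
Max-entry greedy (repeatedly take the single best remaining cell) gives $2646M, worse by 66.
No other one-to-one assignment exceeds $2712M.
Meridian's own top band is Band B ($783M), but forcing Meridian→Band B and reassigning the rest optimally gives only $2646M — worse by 66.

Meridian receives Band A.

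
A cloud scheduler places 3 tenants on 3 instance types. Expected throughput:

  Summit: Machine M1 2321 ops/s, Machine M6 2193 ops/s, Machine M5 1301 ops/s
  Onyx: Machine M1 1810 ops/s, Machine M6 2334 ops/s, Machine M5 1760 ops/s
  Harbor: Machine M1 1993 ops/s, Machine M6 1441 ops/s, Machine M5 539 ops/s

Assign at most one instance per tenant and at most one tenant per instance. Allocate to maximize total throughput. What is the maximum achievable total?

Optimal: Summit→Machine M6 (2193 ops/s), Onyx→Machine M5 (1760 ops/s), Harbor→Machine M1 (1993 ops/s) — total 2193+1760+1993 = 5946 ops/s.
Column-greedy (each instance in turn goes to its best remaining tenant) gives 5194 ops/s, worse by 752.
Swapping Harbor↔Summit (Harbor→Machine M6 1441 ops/s, Summit→Machine M1 2321 ops/s) loses 424.

Max total: 5946 ops/s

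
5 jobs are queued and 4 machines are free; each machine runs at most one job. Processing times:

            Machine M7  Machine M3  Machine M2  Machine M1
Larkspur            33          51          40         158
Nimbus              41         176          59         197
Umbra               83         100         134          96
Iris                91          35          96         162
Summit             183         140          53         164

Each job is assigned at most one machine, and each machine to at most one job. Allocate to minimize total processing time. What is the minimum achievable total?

Optimal: Nimbus→Machine M7 (41 min), Iris→Machine M3 (35 min), Larkspur→Machine M2 (40 min), Umbra→Machine M1 (96 min) — total 41+35+40+96 = 212 min.
Row-greedy (each job in turn takes its cheapest remaining machine) gives 223 min, worse by 11.

Min total: 212 min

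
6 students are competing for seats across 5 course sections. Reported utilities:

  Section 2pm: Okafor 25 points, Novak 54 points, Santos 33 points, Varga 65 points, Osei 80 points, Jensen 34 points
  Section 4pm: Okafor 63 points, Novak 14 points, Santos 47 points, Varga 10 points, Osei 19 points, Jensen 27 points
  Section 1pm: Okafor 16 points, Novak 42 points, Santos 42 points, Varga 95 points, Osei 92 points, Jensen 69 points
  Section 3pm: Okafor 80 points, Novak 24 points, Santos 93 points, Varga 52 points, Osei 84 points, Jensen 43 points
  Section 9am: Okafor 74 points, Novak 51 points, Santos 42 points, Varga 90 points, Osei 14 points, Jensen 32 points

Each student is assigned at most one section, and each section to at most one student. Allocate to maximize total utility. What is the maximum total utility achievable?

Max total: 395 points

Optimal: Osei→Section 2pm (80 points), Okafor→Section 4pm (63 points), Jensen→Section 1pm (69 points), Santos→Section 3pm (93 points), Varga→Section 9am (90 points) — total 80+63+69+93+90 = 395 points.
Row-greedy (each student in turn takes its best remaining section) gives 290 points, worse by 105.
Next-best assignment: Novak→Section 2pm, Okafor→Section 4pm, Osei→Section 1pm, Santos→Section 3pm, Varga→Section 9am = 392 points.
Swapping Santos↔Okafor (Santos→Section 4pm 47 points, Okafor→Section 3pm 80 points) loses 29.
No other one-to-one assignment exceeds 395 points.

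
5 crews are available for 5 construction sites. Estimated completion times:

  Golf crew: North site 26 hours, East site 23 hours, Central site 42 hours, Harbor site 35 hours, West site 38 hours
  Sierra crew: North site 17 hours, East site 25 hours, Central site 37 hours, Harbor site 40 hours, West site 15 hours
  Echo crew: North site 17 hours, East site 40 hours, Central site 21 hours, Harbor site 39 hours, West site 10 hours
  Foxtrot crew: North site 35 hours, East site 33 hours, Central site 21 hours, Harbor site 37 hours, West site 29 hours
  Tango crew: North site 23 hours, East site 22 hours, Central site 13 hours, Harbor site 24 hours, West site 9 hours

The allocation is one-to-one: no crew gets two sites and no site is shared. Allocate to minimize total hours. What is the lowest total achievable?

Optimal: Golf crew→East site (23 hours), Sierra crew→North site (17 hours), Echo crew→West site (10 hours), Foxtrot crew→Central site (21 hours), Tango crew→Harbor site (24 hours) — total 23+17+10+21+24 = 95 hours.
Min-entry greedy (repeatedly take the single cheapest remaining cell) gives 107 hours, worse by 12.
Every other assignment is strictly worse.

Min total: 95 hours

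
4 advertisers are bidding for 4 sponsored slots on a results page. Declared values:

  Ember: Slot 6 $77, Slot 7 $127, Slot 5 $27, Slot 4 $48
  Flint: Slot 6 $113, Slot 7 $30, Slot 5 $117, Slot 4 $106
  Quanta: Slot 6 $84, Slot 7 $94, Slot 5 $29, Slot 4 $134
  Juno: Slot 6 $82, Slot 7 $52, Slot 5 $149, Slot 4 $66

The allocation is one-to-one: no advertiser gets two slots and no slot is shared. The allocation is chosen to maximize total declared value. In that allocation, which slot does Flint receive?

Flint receives Slot 6.

Treat this as an assignment problem: match each advertiser to one slot.
Optimal: Ember→Slot 7 ($127), Flint→Slot 6 ($113), Quanta→Slot 4 ($134), Juno→Slot 5 ($149) — total 127+113+134+149 = $523.
Row-greedy (each advertiser in turn takes its best remaining slot) gives $460, worse by 63.
Next-best assignment: Ember→Slot 7, Flint→Slot 4, Quanta→Slot 6, Juno→Slot 5 = $466.
No other one-to-one assignment exceeds $523.
Flint's own top slot is Slot 5 ($117), but forcing Flint→Slot 5 and reassigning the rest optimally gives only $460 — worse by 63.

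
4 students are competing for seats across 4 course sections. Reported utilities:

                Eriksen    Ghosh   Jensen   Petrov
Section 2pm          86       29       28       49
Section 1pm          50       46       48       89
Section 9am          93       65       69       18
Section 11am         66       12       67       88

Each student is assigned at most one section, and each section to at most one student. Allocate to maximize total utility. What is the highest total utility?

Optimal: Eriksen→Section 2pm (86 points), Ghosh→Section 9am (65 points), Jensen→Section 11am (67 points), Petrov→Section 1pm (89 points) — total 86+65+67+89 = 307 points.
Column-greedy (each section in turn goes to its best remaining student) gives 256 points, worse by 51.
No other one-to-one assignment exceeds 307 points.

Max total: 307 points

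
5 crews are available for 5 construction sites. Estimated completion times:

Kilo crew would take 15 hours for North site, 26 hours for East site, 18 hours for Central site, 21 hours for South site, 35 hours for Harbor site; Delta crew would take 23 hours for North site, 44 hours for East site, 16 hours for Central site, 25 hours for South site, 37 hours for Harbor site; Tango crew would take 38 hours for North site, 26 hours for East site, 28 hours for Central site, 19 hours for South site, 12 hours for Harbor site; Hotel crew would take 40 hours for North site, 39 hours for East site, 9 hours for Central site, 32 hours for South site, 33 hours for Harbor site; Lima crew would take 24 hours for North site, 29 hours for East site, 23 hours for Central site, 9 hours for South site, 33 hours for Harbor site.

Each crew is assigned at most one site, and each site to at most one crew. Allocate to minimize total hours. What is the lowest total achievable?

Min total: 79 hours

This is the linear assignment problem.
Optimal: Kilo crew→East site (26 hours), Delta crew→North site (23 hours), Tango crew→Harbor site (12 hours), Hotel crew→Central site (9 hours), Lima crew→South site (9 hours) — total 26+23+12+9+9 = 79 hours.
Row-greedy (each crew in turn takes its cheapest remaining site) gives 104 hours, worse by 25.
Checked against all permutations: 79 hours is optimal.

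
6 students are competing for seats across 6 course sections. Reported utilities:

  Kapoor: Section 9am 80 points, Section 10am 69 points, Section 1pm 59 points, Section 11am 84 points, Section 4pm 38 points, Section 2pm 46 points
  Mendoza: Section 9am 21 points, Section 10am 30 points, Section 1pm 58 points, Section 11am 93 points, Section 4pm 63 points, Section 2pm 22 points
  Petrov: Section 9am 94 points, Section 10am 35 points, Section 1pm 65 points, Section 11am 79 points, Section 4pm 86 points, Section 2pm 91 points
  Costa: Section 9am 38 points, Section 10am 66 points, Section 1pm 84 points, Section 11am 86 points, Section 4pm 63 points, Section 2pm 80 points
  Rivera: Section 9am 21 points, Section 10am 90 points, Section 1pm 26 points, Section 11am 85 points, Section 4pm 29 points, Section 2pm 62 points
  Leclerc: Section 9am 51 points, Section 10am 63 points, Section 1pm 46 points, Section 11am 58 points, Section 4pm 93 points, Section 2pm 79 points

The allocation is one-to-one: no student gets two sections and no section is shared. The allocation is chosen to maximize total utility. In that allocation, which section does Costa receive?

Costa receives Section 1pm.

This is a one-to-one assignment (maximum-weight bipartite matching).
Optimal: Kapoor→Section 9am (80 points), Mendoza→Section 11am (93 points), Petrov→Section 2pm (91 points), Costa→Section 1pm (84 points), Rivera→Section 10am (90 points), Leclerc→Section 4pm (93 points) — total 80+93+91+84+90+93 = 531 points.
Column-greedy (each section in turn goes to its best remaining student) gives 500 points, worse by 31.
Costa's own top section is Section 11am (86 points), but forcing Costa→Section 11am and reassigning the rest optimally gives only 498 points — worse by 33.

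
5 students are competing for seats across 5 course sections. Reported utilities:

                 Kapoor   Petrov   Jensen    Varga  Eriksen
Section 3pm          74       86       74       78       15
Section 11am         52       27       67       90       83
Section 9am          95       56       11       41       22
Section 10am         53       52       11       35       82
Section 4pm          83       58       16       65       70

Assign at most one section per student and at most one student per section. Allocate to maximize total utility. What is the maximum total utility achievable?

Optimal: Kapoor→Section 9am (95 points), Petrov→Section 4pm (58 points), Jensen→Section 3pm (74 points), Varga→Section 11am (90 points), Eriksen→Section 10am (82 points) — total 95+58+74+90+82 = 399 points.
Swapping Varga↔Petrov (Varga→Section 4pm 65 points, Petrov→Section 11am 27 points) loses 56.

Max total: 399 points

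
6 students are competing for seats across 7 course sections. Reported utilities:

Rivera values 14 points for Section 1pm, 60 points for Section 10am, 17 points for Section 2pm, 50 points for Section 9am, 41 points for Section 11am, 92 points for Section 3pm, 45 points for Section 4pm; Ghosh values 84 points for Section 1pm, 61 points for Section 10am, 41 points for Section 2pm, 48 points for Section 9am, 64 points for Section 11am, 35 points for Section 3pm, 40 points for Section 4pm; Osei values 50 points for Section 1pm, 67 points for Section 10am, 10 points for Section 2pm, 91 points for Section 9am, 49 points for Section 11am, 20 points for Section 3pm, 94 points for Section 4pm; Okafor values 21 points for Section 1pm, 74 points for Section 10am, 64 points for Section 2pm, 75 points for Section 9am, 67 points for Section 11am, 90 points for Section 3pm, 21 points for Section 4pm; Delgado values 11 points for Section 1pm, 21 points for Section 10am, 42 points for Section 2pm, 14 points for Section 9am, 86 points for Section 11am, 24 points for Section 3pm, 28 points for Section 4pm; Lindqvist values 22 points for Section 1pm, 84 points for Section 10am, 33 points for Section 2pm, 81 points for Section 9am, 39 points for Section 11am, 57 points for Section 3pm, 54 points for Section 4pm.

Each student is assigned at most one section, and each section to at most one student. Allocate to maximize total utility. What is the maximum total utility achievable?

Max total: 515 points

This is a one-to-one assignment (maximum-weight bipartite matching).
Optimal: Rivera→Section 3pm (92 points), Ghosh→Section 1pm (84 points), Osei→Section 4pm (94 points), Okafor→Section 9am (75 points), Delgado→Section 11am (86 points), Lindqvist→Section 10am (84 points) — total 92+84+94+75+86+84 = 515 points.
Column-greedy (each section in turn goes to its best remaining student) gives 501 points, worse by 14.
Next-best assignment: Rivera→Section 3pm, Ghosh→Section 1pm, Osei→Section 4pm, Okafor→Section 10am, Delgado→Section 11am, Lindqvist→Section 9am = 511 points.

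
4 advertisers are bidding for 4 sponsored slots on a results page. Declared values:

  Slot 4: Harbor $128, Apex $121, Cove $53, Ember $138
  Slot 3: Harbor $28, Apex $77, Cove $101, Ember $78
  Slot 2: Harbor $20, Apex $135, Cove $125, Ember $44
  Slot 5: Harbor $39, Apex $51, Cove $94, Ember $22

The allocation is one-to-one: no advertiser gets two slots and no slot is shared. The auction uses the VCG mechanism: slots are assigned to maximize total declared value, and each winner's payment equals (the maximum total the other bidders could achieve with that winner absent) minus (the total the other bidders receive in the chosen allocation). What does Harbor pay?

Harbor pays $67.

Efficient allocation: Harbor→Slot 4 ($128), Apex→Slot 2 ($135), Cove→Slot 5 ($94), Ember→Slot 3 ($78); total welfare W = $435.
Harbor receives Slot 4 at value $128, so the others get W − 128 = $307.
Without Harbor: best allocation of the remaining 3 bidders over all 4 slots is Apex→Slot 2 ($135), Cove→Slot 3 ($101), Ember→Slot 4 ($138), total $374.
VCG payment = (others' best without Harbor) − (others' welfare with Harbor) = 374 − 307 = $67.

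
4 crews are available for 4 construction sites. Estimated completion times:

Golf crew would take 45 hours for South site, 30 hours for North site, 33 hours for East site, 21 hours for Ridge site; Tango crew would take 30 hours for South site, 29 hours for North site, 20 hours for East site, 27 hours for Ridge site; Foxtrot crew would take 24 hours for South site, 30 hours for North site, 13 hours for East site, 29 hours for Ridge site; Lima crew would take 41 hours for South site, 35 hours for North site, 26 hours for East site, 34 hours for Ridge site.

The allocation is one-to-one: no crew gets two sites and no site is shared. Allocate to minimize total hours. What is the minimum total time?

Minimum total: 99 hours

This is a one-to-one assignment (minimum-cost bipartite matching).
Optimal: Golf crew→Ridge site (21 hours), Tango crew→South site (30 hours), Foxtrot crew→East site (13 hours), Lima crew→North site (35 hours) — total 21+30+13+35 = 99 hours.
Min-entry greedy (repeatedly take the single cheapest remaining cell) gives 104 hours, worse by 5.
Next-best assignment: Golf crew→Ridge site, Tango crew→North site, Foxtrot crew→South site, Lima crew→East site = 100 hours.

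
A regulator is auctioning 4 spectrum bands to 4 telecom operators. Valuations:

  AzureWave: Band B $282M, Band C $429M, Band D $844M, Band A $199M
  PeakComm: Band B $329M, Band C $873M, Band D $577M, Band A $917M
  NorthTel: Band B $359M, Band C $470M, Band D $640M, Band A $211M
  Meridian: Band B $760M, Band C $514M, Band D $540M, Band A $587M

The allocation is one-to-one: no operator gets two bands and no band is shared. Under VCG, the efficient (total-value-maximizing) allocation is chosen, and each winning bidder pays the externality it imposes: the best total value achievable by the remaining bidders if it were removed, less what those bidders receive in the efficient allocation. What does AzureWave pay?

Efficient allocation: AzureWave→Band D ($844M), PeakComm→Band A ($917M), NorthTel→Band C ($470M), Meridian→Band B ($760M); total welfare W = $2991M.
AzureWave receives Band D at value $844M, so the others get W − 844 = $2147M.
Without AzureWave: best allocation of the remaining 3 bidders over all 4 bands is PeakComm→Band A ($917M), NorthTel→Band D ($640M), Meridian→Band B ($760M), total $2317M.
VCG payment = (others' best without AzureWave) − (others' welfare with AzureWave) = 2317 − 2147 = $170M.

AzureWave pays $170M.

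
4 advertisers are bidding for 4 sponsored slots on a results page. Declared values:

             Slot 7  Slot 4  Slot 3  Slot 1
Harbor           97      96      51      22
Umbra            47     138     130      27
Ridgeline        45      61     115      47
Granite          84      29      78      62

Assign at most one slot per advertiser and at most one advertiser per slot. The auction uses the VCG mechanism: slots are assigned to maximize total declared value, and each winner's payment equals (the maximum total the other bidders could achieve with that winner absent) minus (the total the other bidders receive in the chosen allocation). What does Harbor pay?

Harbor pays $22.

Efficient allocation: Harbor→Slot 7 ($97), Umbra→Slot 4 ($138), Ridgeline→Slot 3 ($115), Granite→Slot 1 ($62); total welfare W = $412.
Harbor receives Slot 7 at value $97, so the others get W − 97 = $315.
Without Harbor: best allocation of the remaining 3 bidders over all 4 slots is Umbra→Slot 4 ($138), Ridgeline→Slot 3 ($115), Granite→Slot 7 ($84), total $337.
VCG payment = (others' best without Harbor) − (others' welfare with Harbor) = 337 − 315 = $22.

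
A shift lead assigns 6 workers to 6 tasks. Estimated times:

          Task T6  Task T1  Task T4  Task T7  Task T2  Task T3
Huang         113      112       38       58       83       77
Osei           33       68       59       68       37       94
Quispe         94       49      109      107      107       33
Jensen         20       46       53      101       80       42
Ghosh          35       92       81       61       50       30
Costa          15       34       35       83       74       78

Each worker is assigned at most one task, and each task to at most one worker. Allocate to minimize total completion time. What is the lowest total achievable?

This is a one-to-one assignment (minimum-cost bipartite matching).
Optimal: Huang→Task T4 (38 min), Osei→Task T2 (37 min), Quispe→Task T3 (33 min), Jensen→Task T6 (20 min), Ghosh→Task T7 (61 min), Costa→Task T1 (34 min) — total 38+37+33+20+61+34 = 223 min.
Row-greedy (each worker in turn takes its cheapest remaining task) gives 283 min, worse by 60.
Next-best assignment: Huang→Task T7, Osei→Task T2, Quispe→Task T1, Jensen→Task T6, Ghosh→Task T3, Costa→Task T4 = 229 min.
Swapping Huang↔Costa (Huang→Task T1 112 min, Costa→Task T4 35 min) adds 75.

Minimum total: 223 min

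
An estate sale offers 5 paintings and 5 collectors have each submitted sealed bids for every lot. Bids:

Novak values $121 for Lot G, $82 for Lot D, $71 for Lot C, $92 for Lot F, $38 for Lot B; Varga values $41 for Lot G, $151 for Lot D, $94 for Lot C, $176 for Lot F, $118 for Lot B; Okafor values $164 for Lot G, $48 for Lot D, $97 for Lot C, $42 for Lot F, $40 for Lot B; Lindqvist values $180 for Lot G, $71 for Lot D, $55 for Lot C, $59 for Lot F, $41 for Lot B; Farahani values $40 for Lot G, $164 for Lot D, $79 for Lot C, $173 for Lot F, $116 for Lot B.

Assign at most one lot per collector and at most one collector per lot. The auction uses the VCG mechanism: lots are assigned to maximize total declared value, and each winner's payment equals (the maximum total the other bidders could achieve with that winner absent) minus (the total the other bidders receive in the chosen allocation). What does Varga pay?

Varga pays $54.

Efficient allocation: Novak→Lot B ($38), Varga→Lot F ($176), Okafor→Lot C ($97), Lindqvist→Lot G ($180), Farahani→Lot D ($164); total welfare W = $655.
Varga receives Lot F at value $176, so the others get W − 176 = $479.
Without Varga: best allocation of the remaining 4 bidders over all 5 lots is Novak→Lot F ($92), Okafor→Lot C ($97), Lindqvist→Lot G ($180), Farahani→Lot D ($164), total $533.
VCG payment = (others' best without Varga) − (others' welfare with Varga) = 533 − 479 = $54.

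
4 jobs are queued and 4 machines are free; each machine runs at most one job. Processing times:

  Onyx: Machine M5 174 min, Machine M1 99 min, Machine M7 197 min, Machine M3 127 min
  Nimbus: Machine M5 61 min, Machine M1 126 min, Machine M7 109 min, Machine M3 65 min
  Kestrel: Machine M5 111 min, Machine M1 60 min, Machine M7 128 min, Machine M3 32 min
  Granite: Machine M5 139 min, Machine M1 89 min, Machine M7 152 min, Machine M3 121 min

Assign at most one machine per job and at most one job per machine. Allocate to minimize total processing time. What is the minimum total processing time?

Minimum total: 344 min

This is a one-to-one assignment (minimum-cost bipartite matching).
Optimal: Onyx→Machine M1 (99 min), Nimbus→Machine M5 (61 min), Kestrel→Machine M3 (32 min), Granite→Machine M7 (152 min) — total 99+61+32+152 = 344 min.
Column-greedy (each machine in turn goes to its cheapest remaining job) gives 400 min, worse by 56.
Swapping Onyx↔Nimbus (Onyx→Machine M5 174 min, Nimbus→Machine M1 126 min) adds 140.
Checked against all permutations: 344 min is optimal.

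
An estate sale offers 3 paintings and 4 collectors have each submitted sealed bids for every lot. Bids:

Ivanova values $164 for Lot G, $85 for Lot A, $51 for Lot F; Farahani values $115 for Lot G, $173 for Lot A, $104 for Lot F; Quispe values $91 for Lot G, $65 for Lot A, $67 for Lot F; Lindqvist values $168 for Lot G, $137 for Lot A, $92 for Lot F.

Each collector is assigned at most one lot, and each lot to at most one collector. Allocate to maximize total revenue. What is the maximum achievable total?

Treat this as an assignment problem: match each collector to one lot.
Optimal: Ivanova→Lot G ($164), Farahani→Lot A ($173), Lindqvist→Lot F ($92) — total 164+173+92 = $429.
Column-greedy (each lot in turn goes to its best remaining collector) gives $408, worse by 21.
Next-best assignment: Lindqvist→Lot G, Farahani→Lot A, Quispe→Lot F = $408.
No other one-to-one assignment exceeds $429.

Max total: $429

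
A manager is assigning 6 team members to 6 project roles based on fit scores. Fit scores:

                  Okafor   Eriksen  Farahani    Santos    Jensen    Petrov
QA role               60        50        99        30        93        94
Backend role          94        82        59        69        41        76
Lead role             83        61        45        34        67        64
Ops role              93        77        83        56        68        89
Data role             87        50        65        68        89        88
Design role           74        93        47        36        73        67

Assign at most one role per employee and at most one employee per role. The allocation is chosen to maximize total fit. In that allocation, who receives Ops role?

Petrov receives Ops role.

This is the linear assignment problem.
Optimal: Okafor→Lead role (83 pts), Eriksen→Design role (93 pts), Farahani→QA role (99 pts), Santos→Backend role (69 pts), Jensen→Data role (89 pts), Petrov→Ops role (89 pts) — total 83+93+99+69+89+89 = 522 pts.
Max-entry greedy (repeatedly take the single best remaining cell) gives 498 pts, worse by 24.
No other one-to-one assignment exceeds 522 pts.
Petrov's own top role is QA role (94 pts), but forcing Petrov→QA role and reassigning the rest optimally gives only 511 pts — worse by 11.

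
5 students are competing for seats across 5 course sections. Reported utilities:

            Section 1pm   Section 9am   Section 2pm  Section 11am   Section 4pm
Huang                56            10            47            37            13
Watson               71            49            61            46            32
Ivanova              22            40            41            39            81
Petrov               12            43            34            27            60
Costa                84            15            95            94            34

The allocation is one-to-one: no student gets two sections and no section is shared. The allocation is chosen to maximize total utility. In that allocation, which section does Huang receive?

This is a one-to-one assignment (maximum-weight bipartite matching).
Optimal: Huang→Section 2pm (47 points), Watson→Section 1pm (71 points), Ivanova→Section 4pm (81 points), Petrov→Section 9am (43 points), Costa→Section 11am (94 points) — total 47+71+81+43+94 = 336 points.
Row-greedy (each student in turn takes its best remaining section) gives 335 points, worse by 1.
No other one-to-one assignment exceeds 336 points.
Huang's own top section is Section 1pm (56 points), but forcing Huang→Section 1pm and reassigning the rest optimally gives only 335 points — worse by 1.

Huang receives Section 2pm.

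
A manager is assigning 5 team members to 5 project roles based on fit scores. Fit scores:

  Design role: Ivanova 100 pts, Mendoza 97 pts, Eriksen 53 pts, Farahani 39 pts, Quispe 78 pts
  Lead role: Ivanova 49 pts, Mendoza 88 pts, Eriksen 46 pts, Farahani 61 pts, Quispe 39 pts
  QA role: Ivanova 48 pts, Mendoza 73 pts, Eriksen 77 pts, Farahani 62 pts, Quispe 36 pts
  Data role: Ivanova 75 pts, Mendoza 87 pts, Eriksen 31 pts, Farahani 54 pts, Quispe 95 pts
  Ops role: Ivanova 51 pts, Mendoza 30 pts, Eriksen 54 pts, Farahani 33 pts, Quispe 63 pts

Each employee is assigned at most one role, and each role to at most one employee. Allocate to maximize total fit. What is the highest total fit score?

Max total: 399 pts

This is the linear assignment problem.
Optimal: Ivanova→Design role (100 pts), Mendoza→Lead role (88 pts), Eriksen→Ops role (54 pts), Farahani→QA role (62 pts), Quispe→Data role (95 pts) — total 100+88+54+62+95 = 399 pts.
Next-best assignment: Ivanova→Design role, Mendoza→Lead role, Eriksen→QA role, Farahani→Ops role, Quispe→Data role = 393 pts.
Every other assignment is strictly worse.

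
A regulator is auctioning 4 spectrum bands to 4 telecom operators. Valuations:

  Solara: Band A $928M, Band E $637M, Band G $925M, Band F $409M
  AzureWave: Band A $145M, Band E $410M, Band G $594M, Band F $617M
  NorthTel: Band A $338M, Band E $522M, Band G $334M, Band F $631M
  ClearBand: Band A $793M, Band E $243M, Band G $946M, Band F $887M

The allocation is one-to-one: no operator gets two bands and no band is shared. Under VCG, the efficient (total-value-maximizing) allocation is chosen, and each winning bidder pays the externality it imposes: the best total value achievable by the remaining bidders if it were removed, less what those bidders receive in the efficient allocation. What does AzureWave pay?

AzureWave pays $109M.

Efficient allocation: Solara→Band A ($928M), AzureWave→Band F ($617M), NorthTel→Band E ($522M), ClearBand→Band G ($946M); total welfare W = $3013M.
AzureWave receives Band F at value $617M, so the others get W − 617 = $2396M.
Without AzureWave: best allocation of the remaining 3 bidders over all 4 bands is Solara→Band A ($928M), NorthTel→Band F ($631M), ClearBand→Band G ($946M), total $2505M.
VCG payment = (others' best without AzureWave) − (others' welfare with AzureWave) = 2505 − 2396 = $109M.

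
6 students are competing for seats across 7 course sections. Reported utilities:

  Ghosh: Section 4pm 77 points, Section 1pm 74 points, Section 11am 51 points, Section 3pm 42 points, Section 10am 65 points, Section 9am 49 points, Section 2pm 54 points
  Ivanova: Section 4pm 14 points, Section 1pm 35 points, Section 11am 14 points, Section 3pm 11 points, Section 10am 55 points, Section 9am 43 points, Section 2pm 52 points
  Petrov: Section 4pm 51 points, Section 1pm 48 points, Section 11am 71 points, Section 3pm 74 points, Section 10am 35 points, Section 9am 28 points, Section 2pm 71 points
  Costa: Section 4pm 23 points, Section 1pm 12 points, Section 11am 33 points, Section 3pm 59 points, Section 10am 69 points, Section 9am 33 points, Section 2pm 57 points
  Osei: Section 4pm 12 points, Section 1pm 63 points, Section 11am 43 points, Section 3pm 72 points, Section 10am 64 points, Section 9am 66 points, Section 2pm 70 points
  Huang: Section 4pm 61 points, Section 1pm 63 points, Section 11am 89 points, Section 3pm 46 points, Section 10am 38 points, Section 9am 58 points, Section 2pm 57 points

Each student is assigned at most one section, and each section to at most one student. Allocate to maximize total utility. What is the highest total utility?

This is the linear assignment problem.
Optimal: Ghosh→Section 4pm (77 points), Ivanova→Section 2pm (52 points), Petrov→Section 3pm (74 points), Costa→Section 10am (69 points), Osei→Section 9am (66 points), Huang→Section 11am (89 points) — total 77+52+74+69+66+89 = 427 points.
Row-greedy (each student in turn takes its best remaining section) gives 418 points, worse by 9.
Swapping Ghosh↔Ivanova (Ghosh→Section 2pm 54 points, Ivanova→Section 4pm 14 points) loses 61.

Max total: 427 points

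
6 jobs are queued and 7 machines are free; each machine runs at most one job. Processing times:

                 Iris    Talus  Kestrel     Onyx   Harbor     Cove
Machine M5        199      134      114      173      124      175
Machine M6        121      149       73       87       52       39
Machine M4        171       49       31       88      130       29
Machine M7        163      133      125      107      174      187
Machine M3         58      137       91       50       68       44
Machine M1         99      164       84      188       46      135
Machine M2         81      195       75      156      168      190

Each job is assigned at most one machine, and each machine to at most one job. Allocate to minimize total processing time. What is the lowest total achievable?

Minimum total: 374 min

Optimal: Iris→Machine M3 (58 min), Talus→Machine M4 (49 min), Kestrel→Machine M2 (75 min), Onyx→Machine M7 (107 min), Harbor→Machine M1 (46 min), Cove→Machine M6 (39 min) — total 58+49+75+107+46+39 = 374 min.
Column-greedy (each machine in turn goes to its cheapest remaining job) gives 413 min, worse by 39.
No other one-to-one assignment undercuts 374 min.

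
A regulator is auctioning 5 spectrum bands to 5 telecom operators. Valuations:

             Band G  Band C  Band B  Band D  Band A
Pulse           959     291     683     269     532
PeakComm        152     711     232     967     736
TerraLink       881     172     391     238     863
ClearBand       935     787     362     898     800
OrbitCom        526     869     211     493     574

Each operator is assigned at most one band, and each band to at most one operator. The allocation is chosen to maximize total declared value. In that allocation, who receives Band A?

TerraLink receives Band A.

Optimal: Pulse→Band B ($683M), PeakComm→Band D ($967M), TerraLink→Band A ($863M), ClearBand→Band G ($935M), OrbitCom→Band C ($869M) — total 683+967+863+935+869 = $4317M.
Column-greedy (each band in turn goes to its best remaining operator) gives $3986M, worse by 331.
Swapping ClearBand↔TerraLink (ClearBand→Band A $800M, TerraLink→Band G $881M) loses 117.
TerraLink's own top band is Band G ($881M), but forcing TerraLink→Band G and reassigning the rest optimally gives only $4200M — worse by 117.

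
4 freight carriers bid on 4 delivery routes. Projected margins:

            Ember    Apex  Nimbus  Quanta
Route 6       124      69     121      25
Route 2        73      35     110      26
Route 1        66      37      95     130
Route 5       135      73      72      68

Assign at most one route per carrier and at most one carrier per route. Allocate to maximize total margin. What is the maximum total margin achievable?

Max total: $444k

Treat this as an assignment problem: match each carrier to one route.
Optimal: Ember→Route 5 ($135k), Apex→Route 6 ($69k), Nimbus→Route 2 ($110k), Quanta→Route 1 ($130k) — total 135+69+110+130 = $444k.
Column-greedy (each route in turn goes to its best remaining carrier) gives $437k, worse by 7.
Swapping Apex↔Quanta (Apex→Route 1 $37k, Quanta→Route 6 $25k) loses 137.
Checked against all permutations: $444k is optimal.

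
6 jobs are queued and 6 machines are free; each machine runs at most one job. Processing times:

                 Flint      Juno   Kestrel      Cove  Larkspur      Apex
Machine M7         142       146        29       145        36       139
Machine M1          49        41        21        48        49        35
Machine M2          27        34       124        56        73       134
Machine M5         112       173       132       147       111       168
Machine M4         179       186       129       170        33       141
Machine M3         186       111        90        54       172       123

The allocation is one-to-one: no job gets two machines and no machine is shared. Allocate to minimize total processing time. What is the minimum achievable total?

Min total: 297 min

Optimal: Flint→Machine M5 (112 min), Juno→Machine M2 (34 min), Kestrel→Machine M7 (29 min), Cove→Machine M3 (54 min), Larkspur→Machine M4 (33 min), Apex→Machine M1 (35 min) — total 112+34+29+54+33+35 = 297 min.
Min-entry greedy (repeatedly take the single cheapest remaining cell) gives 447 min, worse by 150.
Next-best assignment: Flint→Machine M2, Juno→Machine M5, Kestrel→Machine M7, Cove→Machine M3, Larkspur→Machine M4, Apex→Machine M1 = 351 min.
Checked against all permutations: 297 min is optimal.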